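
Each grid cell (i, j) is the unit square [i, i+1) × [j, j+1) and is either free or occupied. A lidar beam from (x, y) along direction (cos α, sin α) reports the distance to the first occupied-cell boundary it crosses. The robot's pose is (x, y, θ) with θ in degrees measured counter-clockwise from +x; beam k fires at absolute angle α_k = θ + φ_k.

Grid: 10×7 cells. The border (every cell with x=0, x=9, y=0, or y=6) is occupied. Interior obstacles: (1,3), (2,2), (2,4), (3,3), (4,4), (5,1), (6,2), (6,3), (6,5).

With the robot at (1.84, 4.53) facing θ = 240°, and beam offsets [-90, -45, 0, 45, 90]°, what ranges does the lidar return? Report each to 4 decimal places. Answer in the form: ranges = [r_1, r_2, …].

beam 1: φ=-90°, α=150°
  direction (-0.8660, 0.5000); cell (1,4); t to first gridline: x 0.9699, y 0.9400 (then +1.1547 / +2.0000)
    (1,5) via y @ 0.9400
    (0,5) via x @ 0.9699  # hit
  → r_1 = 0.9699
beam 2: φ=-45°, α=195°
  direction (-0.9659, -0.2588); cell (1,4); t to first gridline: x 0.8696, y 2.0478 (then +1.0353 / +3.8637)
    (0,4) via x @ 0.8696  # hit
  → r_2 = 0.8696
beam 3: φ=0°, α=240°
  direction (-0.5000, -0.8660); cell (1,4); t to first gridline: x 1.6800, y 0.6120 (then +2.0000 / +1.1547)
    (1,3) via y @ 0.6120  # hit
  → r_3 = 0.6120
beam 4: φ=45°, α=285°
  direction (0.2588, -0.9659); cell (1,4); t to first gridline: x 0.6182, y 0.5487 (then +3.8637 / +1.0353)
    (1,3) via y @ 0.5487  # hit
  → r_4 = 0.5487
beam 5: φ=90°, α=330°
  direction (0.8660, -0.5000); cell (1,4); t to first gridline: x 0.1848, y 1.0600 (then +1.1547 / +2.0000)
    (2,4) via x @ 0.1848  # hit
  → r_5 = 0.1848

ranges = [0.9699, 0.8696, 0.6120, 0.5487, 0.1848]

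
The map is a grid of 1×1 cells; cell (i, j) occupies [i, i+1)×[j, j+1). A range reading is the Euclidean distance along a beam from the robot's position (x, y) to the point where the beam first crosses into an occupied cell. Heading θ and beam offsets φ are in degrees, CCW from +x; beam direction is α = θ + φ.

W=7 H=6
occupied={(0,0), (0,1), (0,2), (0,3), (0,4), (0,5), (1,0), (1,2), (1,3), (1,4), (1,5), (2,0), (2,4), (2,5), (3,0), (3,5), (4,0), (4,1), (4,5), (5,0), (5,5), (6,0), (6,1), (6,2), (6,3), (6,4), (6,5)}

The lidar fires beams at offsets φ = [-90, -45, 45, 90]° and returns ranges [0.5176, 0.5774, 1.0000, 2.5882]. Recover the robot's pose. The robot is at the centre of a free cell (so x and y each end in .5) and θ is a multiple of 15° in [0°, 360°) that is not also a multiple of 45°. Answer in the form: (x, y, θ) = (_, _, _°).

(x, y, θ) = (2.5, 3.5, 195°)

Enumerate (i+0.5, j+0.5, θ) over the 15 free cells and 16 admissible headings. For each, cast all 4 beams and compare to the given ranges.
  (3.5, 3.5, 210°): beam 1 = 1.0000 ≠ 0.5176 ✗
  (5.5, 2.5, 285°): beam 1 = 4.6587 ≠ 0.5176 ✗
  (4.5, 4.5, 345°): beam 1 = 3.6235 ≠ 0.5176 ✗
  (2.5, 2.5, 165°): beam 1 = 1.5529 ≠ 0.5176 ✗
  …
  (2.5, 3.5, 195°): r_1=0.5176, r_2=0.5774, r_3=1.0000, r_4=2.5882 — all match ✓
Only this pose fits every beam.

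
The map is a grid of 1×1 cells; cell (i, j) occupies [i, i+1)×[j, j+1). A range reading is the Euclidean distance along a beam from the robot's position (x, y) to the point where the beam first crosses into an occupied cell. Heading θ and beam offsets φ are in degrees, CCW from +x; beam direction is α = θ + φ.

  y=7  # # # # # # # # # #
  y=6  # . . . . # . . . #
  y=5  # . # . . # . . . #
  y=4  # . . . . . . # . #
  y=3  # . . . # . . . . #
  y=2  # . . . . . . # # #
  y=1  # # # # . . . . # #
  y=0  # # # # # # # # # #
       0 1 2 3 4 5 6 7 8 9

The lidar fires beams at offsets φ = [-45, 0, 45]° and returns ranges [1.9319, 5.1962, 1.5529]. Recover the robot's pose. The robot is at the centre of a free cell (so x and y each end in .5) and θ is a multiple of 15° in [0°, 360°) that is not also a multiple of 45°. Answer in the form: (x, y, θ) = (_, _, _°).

Enumerate (i+0.5, j+0.5, θ) over the 37 free cells and 16 admissible headings. For each, cast all 3 beams and compare to the given ranges.
  (6.5, 4.5, 30°): beam 1 = 0.5176 ≠ 1.9319 ✗
  (2.5, 3.5, 345°): beam 1 = 1.7321 ≠ 1.9319 ✗
  (5.5, 1.5, 195°): beam 1 = 5.1962 ≠ 1.9319 ✗
  (2.5, 3.5, 195°): beam 1 = 1.7321 ≠ 1.9319 ✗
  …
  (5.5, 1.5, 150°): r_1=1.9319, r_2=5.1962, r_3=1.5529 — all match ✓
Only this pose fits every beam.

(x, y, θ) = (5.5, 1.5, 150°)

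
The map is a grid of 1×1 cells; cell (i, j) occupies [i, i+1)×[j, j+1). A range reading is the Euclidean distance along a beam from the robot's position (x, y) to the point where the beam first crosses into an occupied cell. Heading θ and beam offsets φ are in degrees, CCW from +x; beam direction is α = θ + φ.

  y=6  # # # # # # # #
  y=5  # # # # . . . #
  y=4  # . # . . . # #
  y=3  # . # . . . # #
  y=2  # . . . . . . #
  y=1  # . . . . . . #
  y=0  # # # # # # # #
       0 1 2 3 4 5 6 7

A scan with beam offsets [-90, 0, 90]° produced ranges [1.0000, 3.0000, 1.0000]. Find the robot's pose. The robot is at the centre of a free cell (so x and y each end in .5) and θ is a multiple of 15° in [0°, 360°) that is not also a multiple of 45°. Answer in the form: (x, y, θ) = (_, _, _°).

Enumerate (i+0.5, j+0.5, θ) over the 23 free cells and 16 admissible headings. For each, cast all 3 beams and compare to the given ranges.
  (1.5, 1.5, 210°): beam 2 = 0.5774 ≠ 3.0000 ✗
  (5.5, 3.5, 120°): beam 1 = 0.5774 ≠ 1.0000 ✗
  (5.5, 2.5, 30°): beam 1 = 1.7321 ≠ 1.0000 ✗
  (4.5, 4.5, 30°): beam 1 = 4.0415 ≠ 1.0000 ✗
  …
  (1.5, 2.5, 330°): r_1=1.0000, r_2=3.0000, r_3=1.0000 — all match ✓
Only this pose fits every beam.

(x, y, θ) = (1.5, 2.5, 330°)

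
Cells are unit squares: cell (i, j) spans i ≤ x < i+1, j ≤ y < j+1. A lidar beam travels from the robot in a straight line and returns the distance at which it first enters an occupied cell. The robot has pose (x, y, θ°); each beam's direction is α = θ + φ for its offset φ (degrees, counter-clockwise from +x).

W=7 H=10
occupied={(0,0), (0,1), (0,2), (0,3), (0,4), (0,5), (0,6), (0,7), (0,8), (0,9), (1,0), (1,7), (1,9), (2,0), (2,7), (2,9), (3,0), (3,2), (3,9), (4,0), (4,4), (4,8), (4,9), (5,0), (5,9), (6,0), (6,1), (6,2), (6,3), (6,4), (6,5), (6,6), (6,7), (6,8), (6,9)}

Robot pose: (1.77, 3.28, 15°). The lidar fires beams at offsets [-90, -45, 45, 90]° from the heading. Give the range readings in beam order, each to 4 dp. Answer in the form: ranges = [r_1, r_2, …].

ranges = [2.3604, 1.4203, 5.4502, 2.9751]

beam 1: φ=-90°, α=285°
  d=(0.2588,-0.9659)  start (1,3)  tX=0.8887 tY=0.2899  stride 1/|dx|=3.8637 1/|dy|=1.0353
    cross y-line → (1,2), t=0.2899
    cross x-line → (2,2), t=0.8887
    cross y-line → (2,1), t=1.3252
    cross y-line → (2,0), t=2.3604 (wall)
  → r_1 = 2.3604
beam 2: φ=-45°, α=330°
  d=(0.8660,-0.5000)  start (1,3)  tX=0.2656 tY=0.5600  stride 1/|dx|=1.1547 1/|dy|=2.0000
    cross x-line → (2,3), t=0.2656
    cross y-line → (2,2), t=0.5600
    cross x-line → (3,2), t=1.4203 (wall)
  → r_2 = 1.4203
beam 3: φ=45°, α=60°
  d=(0.5000,0.8660)  start (1,3)  tX=0.4600 tY=0.8314  stride 1/|dx|=2.0000 1/|dy|=1.1547
    cross x-line → (2,3), t=0.4600
    cross y-line → (2,4), t=0.8314
    cross y-line → (2,5), t=1.9861
    cross x-line → (3,5), t=2.4600
    cross y-line → (3,6), t=3.1408
    cross y-line → (3,7), t=4.2955
    cross x-line → (4,7), t=4.4600
    cross y-line → (4,8), t=5.4502 (wall)
  → r_3 = 5.4502
beam 4: φ=90°, α=105°
  d=(-0.2588,0.9659)  start (1,3)  tX=2.9751 tY=0.7454  stride 1/|dx|=3.8637 1/|dy|=1.0353
    cross y-line → (1,4), t=0.7454
    cross y-line → (1,5), t=1.7807
    cross y-line → (1,6), t=2.8160
    cross x-line → (0,6), t=2.9751 (wall)
  → r_4 = 2.9751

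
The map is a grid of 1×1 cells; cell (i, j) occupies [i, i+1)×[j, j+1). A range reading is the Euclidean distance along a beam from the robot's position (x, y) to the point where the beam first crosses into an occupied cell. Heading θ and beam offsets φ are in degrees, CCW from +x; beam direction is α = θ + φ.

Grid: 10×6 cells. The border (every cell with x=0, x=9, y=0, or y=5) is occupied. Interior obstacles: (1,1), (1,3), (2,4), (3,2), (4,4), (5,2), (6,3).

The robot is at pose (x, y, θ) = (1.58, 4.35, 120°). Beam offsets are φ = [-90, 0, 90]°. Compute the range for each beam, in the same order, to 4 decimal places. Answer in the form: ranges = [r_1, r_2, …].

ranges = [0.4850, 0.7506, 0.6697]

beam 1: φ=-90°, α=30°
  cosα=0.8660 sinα=0.5000 | (1,4) | tMaxX 0.4850 tMaxY 1.3000 | tΔX 1.1547 tΔY 2.0000
    t=0.4850 [x] (2,4) — stop
  → r_1 = 0.4850
beam 2: φ=0°, α=120°
  cosα=-0.5000 sinα=0.8660 | (1,4) | tMaxX 1.1600 tMaxY 0.7506 | tΔX 2.0000 tΔY 1.1547
    t=0.7506 [y] (1,5) — stop
  → r_2 = 0.7506
beam 3: φ=90°, α=210°
  cosα=-0.8660 sinα=-0.5000 | (1,4) | tMaxX 0.6697 tMaxY 0.7000 | tΔX 1.1547 tΔY 2.0000
    t=0.6697 [x] (0,4) — stop
  → r_3 = 0.6697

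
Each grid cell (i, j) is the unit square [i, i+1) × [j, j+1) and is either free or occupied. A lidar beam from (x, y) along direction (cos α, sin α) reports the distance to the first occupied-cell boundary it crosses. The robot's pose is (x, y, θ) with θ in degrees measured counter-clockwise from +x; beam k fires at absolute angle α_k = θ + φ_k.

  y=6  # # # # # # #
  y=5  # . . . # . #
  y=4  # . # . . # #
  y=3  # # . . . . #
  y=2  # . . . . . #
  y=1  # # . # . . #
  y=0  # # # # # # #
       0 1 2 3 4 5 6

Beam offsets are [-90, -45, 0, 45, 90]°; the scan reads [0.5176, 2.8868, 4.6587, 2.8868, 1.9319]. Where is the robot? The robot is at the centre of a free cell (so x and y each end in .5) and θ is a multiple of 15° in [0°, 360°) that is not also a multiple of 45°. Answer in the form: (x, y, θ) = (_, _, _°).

(x, y, θ) = (5.5, 3.5, 195°)

The pose lattice has 19·16 = 304 candidates. Test each by forward raycasting.
  (5.5, 3.5, 210°): beam 1 = 0.5774 ≠ 0.5176 ✗
  (5.5, 2.5, 30°): beam 1 = 1.0000 ≠ 0.5176 ✗
  (2.5, 3.5, 120°): beam 1 = 2.8868 ≠ 0.5176 ✗
  …
  (5.5, 3.5, 195°): r_1=0.5176, r_2=2.8868, r_3=4.6587, r_4=2.8868, r_5=1.9319 — all match ✓
Only this pose fits every beam.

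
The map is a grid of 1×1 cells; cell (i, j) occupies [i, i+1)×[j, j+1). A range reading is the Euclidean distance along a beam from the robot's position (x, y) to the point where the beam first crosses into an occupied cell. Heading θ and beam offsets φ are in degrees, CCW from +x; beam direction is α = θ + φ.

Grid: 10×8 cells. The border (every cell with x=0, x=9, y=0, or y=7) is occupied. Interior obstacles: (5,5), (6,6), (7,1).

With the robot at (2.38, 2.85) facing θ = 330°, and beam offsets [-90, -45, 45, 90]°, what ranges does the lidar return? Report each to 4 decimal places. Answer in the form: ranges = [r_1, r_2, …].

beam 1: φ=-90°, α=240°
  d=(-0.5000,-0.8660)  start (2,2)  tX=0.7600 tY=0.9815  stride 1/|dx|=2.0000 1/|dy|=1.1547
    cross x-line → (1,2), t=0.7600
    cross y-line → (1,1), t=0.9815
    cross y-line → (1,0), t=2.1362 (wall)
  → r_1 = 2.1362
beam 2: φ=-45°, α=285°
  d=(0.2588,-0.9659)  start (2,2)  tX=2.3955 tY=0.8800  stride 1/|dx|=3.8637 1/|dy|=1.0353
    cross y-line → (2,1), t=0.8800
    cross y-line → (2,0), t=1.9153 (wall)
  → r_2 = 1.9153
beam 3: φ=45°, α=15°
  d=(0.9659,0.2588)  start (2,2)  tX=0.6419 tY=0.5796  stride 1/|dx|=1.0353 1/|dy|=3.8637
    cross y-line → (2,3), t=0.5796
    cross x-line → (3,3), t=0.6419
    cross x-line → (4,3), t=1.6771
    cross x-line → (5,3), t=2.7124
    cross x-line → (6,3), t=3.7477
    cross y-line → (6,4), t=4.4433
    cross x-line → (7,4), t=4.7830
    cross x-line → (8,4), t=5.8183
    cross x-line → (9,4), t=6.8535 (wall)
  → r_3 = 6.8535
beam 4: φ=90°, α=60°
  d=(0.5000,0.8660)  start (2,2)  tX=1.2400 tY=0.1732  stride 1/|dx|=2.0000 1/|dy|=1.1547
    cross y-line → (2,3), t=0.1732
    cross x-line → (3,3), t=1.2400
    cross y-line → (3,4), t=1.3279
    cross y-line → (3,5), t=2.4826
    cross x-line → (4,5), t=3.2400
    cross y-line → (4,6), t=3.6373
    cross y-line → (4,7), t=4.7920 (wall)
  → r_4 = 4.7920

ranges = [2.1362, 1.9153, 6.8535, 4.7920]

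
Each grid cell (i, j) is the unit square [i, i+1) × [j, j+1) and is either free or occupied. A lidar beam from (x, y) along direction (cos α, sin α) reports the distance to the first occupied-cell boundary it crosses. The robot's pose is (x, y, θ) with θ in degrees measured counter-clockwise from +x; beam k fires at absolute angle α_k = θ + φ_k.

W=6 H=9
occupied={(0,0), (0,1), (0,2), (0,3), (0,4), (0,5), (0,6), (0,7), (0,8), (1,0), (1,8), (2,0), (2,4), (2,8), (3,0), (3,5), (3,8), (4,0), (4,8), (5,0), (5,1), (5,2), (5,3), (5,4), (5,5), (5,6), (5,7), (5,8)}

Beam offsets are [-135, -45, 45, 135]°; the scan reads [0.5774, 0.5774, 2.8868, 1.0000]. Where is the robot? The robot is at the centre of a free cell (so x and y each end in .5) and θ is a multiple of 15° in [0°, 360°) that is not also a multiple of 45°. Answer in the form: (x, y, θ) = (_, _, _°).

(x, y, θ) = (1.5, 7.5, 255°)

Candidates: 26 free-cell centres × 16 headings = 416 poses. Raycast each; keep the one whose scan matches to 4 dp.
  (3.5, 3.5, 60°): beam 1 = 2.5882 ≠ 0.5774 ✗
  (3.5, 7.5, 195°): beam 2 = 1.0000 ≠ 0.5774 ✗
  (2.5, 7.5, 120°): beam 1 = 2.5882 ≠ 0.5774 ✗
  (4.5, 4.5, 150°): beam 1 = 0.5176 ≠ 0.5774 ✗
  (1.5, 7.5, 195°): beam 3 = 1.0000 ≠ 2.8868 ✗
  …
  (1.5, 7.5, 255°): r_1=0.5774, r_2=0.5774, r_3=2.8868, r_4=1.0000 — all match ✓
Unique over the lattice → pose = (1.5, 7.5, 255°).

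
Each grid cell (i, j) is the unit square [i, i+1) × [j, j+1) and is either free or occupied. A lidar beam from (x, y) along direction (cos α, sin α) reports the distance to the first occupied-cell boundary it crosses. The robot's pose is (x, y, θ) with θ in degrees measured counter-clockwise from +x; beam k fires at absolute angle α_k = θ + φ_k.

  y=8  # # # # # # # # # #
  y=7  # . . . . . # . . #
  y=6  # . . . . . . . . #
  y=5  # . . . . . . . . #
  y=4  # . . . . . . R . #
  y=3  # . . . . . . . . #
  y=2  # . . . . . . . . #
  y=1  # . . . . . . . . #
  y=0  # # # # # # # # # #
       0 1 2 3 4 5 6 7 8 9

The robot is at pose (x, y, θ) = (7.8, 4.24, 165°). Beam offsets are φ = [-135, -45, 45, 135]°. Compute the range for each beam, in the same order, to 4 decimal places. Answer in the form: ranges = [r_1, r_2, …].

ranges = [1.3856, 3.1870, 6.4800, 2.4000]

beam 1: φ=-135°, α=30°
  direction (0.8660, 0.5000); cell (7,4); t to first gridline: x 0.2309, y 1.5200 (then +1.1547 / +2.0000)
    (8,4) via x @ 0.2309
    (9,4) via x @ 1.3856  # hit
  → r_1 = 1.3856
beam 2: φ=-45°, α=120°
  direction (-0.5000, 0.8660); cell (7,4); t to first gridline: x 1.6000, y 0.8776 (then +2.0000 / +1.1547)
    (7,5) via y @ 0.8776
    (6,5) via x @ 1.6000
    (6,6) via y @ 2.0323
    (6,7) via y @ 3.1870  # hit
  → r_2 = 3.1870
beam 3: φ=45°, α=210°
  direction (-0.8660, -0.5000); cell (7,4); t to first gridline: x 0.9238, y 0.4800 (then +1.1547 / +2.0000)
    (7,3) via y @ 0.4800
    (6,3) via x @ 0.9238
    (5,3) via x @ 2.0785
    (5,2) via y @ 2.4800
    (4,2) via x @ 3.2332
    (3,2) via x @ 4.3879
    (3,1) via y @ 4.4800
    (2,1) via x @ 5.5426
    (2,0) via y @ 6.4800  # hit
  → r_3 = 6.4800
beam 4: φ=135°, α=300°
  direction (0.5000, -0.8660); cell (7,4); t to first gridline: x 0.4000, y 0.2771 (then +2.0000 / +1.1547)
    (7,3) via y @ 0.2771
    (8,3) via x @ 0.4000
    (8,2) via y @ 1.4318
    (9,2) via x @ 2.4000  # hit
  → r_4 = 2.4000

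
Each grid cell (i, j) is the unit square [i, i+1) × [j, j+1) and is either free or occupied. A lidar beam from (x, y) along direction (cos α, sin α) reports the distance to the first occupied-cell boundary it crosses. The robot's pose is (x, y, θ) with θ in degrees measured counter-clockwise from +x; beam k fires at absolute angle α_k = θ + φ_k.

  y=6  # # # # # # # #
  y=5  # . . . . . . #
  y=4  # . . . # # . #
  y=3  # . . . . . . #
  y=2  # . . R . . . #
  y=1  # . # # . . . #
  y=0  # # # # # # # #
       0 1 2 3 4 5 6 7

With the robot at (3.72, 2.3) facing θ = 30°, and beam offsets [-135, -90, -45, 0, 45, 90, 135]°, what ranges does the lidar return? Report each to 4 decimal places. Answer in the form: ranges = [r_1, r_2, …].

beam 1: φ=-135°, α=255°
  direction (-0.2588, -0.9659); cell (3,2); t to first gridline: x 2.7819, y 0.3106 (then +3.8637 / +1.0353)
    (3,1) via y @ 0.3106  # hit
  → r_1 = 0.3106
beam 2: φ=-90°, α=300°
  direction (0.5000, -0.8660); cell (3,2); t to first gridline: x 0.5600, y 0.3464 (then +2.0000 / +1.1547)
    (3,1) via y @ 0.3464  # hit
  → r_2 = 0.3464
beam 3: φ=-45°, α=345°
  direction (0.9659, -0.2588); cell (3,2); t to first gridline: x 0.2899, y 1.1591 (then +1.0353 / +3.8637)
    (4,2) via x @ 0.2899
    (4,1) via y @ 1.1591
    (5,1) via x @ 1.3252
    (6,1) via x @ 2.3604
    (7,1) via x @ 3.3957  # hit
  → r_3 = 3.3957
beam 4: φ=0°, α=30°
  direction (0.8660, 0.5000); cell (3,2); t to first gridline: x 0.3233, y 1.4000 (then +1.1547 / +2.0000)
    (4,2) via x @ 0.3233
    (4,3) via y @ 1.4000
    (5,3) via x @ 1.4780
    (6,3) via x @ 2.6327
    (6,4) via y @ 3.4000
    (7,4) via x @ 3.7874  # hit
  → r_4 = 3.7874
beam 5: φ=45°, α=75°
  direction (0.2588, 0.9659); cell (3,2); t to first gridline: x 1.0818, y 0.7247 (then +3.8637 / +1.0353)
    (3,3) via y @ 0.7247
    (4,3) via x @ 1.0818
    (4,4) via y @ 1.7600  # hit
  → r_5 = 1.7600
beam 6: φ=90°, α=120°
  direction (-0.5000, 0.8660); cell (3,2); t to first gridline: x 1.4400, y 0.8083 (then +2.0000 / +1.1547)
    (3,3) via y @ 0.8083
    (2,3) via x @ 1.4400
    (2,4) via y @ 1.9630
    (2,5) via y @ 3.1177
    (1,5) via x @ 3.4400
    (1,6) via y @ 4.2724  # hit
  → r_6 = 4.2724
beam 7: φ=135°, α=165°
  direction (-0.9659, 0.2588); cell (3,2); t to first gridline: x 0.7454, y 2.7046 (then +1.0353 / +3.8637)
    (2,2) via x @ 0.7454
    (1,2) via x @ 1.7807
    (1,3) via y @ 2.7046
    (0,3) via x @ 2.8160  # hit
  → r_7 = 2.8160

ranges = [0.3106, 0.3464, 3.3957, 3.7874, 1.7600, 4.2724, 2.8160]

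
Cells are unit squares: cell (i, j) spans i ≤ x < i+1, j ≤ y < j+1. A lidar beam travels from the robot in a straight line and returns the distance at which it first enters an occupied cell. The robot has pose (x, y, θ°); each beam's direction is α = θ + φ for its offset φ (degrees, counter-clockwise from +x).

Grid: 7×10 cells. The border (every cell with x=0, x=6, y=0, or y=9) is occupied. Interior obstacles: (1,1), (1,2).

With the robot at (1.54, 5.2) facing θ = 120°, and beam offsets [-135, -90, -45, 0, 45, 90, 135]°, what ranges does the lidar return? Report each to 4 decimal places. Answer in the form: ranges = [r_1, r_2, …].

beam 1: φ=-135°, α=345°
  dir = (cos 345°, sin 345°) = (0.9659, -0.2588); from cell (1,5)
  next x-line at t=0.4762, next y-line at t=0.7727; Δt_x=1.0353, Δt_y=3.8637
    x: enter (2,5) at t=0.4762
    y: enter (2,4) at t=0.7727
    x: enter (3,4) at t=1.5115
    x: enter (4,4) at t=2.5468
    x: enter (5,4) at t=3.5821
    x: enter (6,4) at t=4.6173 ← occupied
  → r_1 = 4.6173
beam 2: φ=-90°, α=30°
  dir = (cos 30°, sin 30°) = (0.8660, 0.5000); from cell (1,5)
  next x-line at t=0.5312, next y-line at t=1.6000; Δt_x=1.1547, Δt_y=2.0000
    x: enter (2,5) at t=0.5312
    y: enter (2,6) at t=1.6000
    x: enter (3,6) at t=1.6859
    x: enter (4,6) at t=2.8406
    y: enter (4,7) at t=3.6000
    x: enter (5,7) at t=3.9953
    x: enter (6,7) at t=5.1500 ← occupied
  → r_2 = 5.1500
beam 3: φ=-45°, α=75°
  dir = (cos 75°, sin 75°) = (0.2588, 0.9659); from cell (1,5)
  next x-line at t=1.7773, next y-line at t=0.8282; Δt_x=3.8637, Δt_y=1.0353
    y: enter (1,6) at t=0.8282
    x: enter (2,6) at t=1.7773
    y: enter (2,7) at t=1.8635
    y: enter (2,8) at t=2.8988
    y: enter (2,9) at t=3.9340 ← occupied
  → r_3 = 3.9340
beam 4: φ=0°, α=120°
  dir = (cos 120°, sin 120°) = (-0.5000, 0.8660); from cell (1,5)
  next x-line at t=1.0800, next y-line at t=0.9238; Δt_x=2.0000, Δt_y=1.1547
    y: enter (1,6) at t=0.9238
    x: enter (0,6) at t=1.0800 ← occupied
  → r_4 = 1.0800
beam 5: φ=45°, α=165°
  dir = (cos 165°, sin 165°) = (-0.9659, 0.2588); from cell (1,5)
  next x-line at t=0.5590, next y-line at t=3.0910; Δt_x=1.0353, Δt_y=3.8637
    x: enter (0,5) at t=0.5590 ← occupied
  → r_5 = 0.5590
beam 6: φ=90°, α=210°
  dir = (cos 210°, sin 210°) = (-0.8660, -0.5000); from cell (1,5)
  next x-line at t=0.6235, next y-line at t=0.4000; Δt_x=1.1547, Δt_y=2.0000
    y: enter (1,4) at t=0.4000
    x: enter (0,4) at t=0.6235 ← occupied
  → r_6 = 0.6235
beam 7: φ=135°, α=255°
  dir = (cos 255°, sin 255°) = (-0.2588, -0.9659); from cell (1,5)
  next x-line at t=2.0864, next y-line at t=0.2071; Δt_x=3.8637, Δt_y=1.0353
    y: enter (1,4) at t=0.2071
    y: enter (1,3) at t=1.2423
    x: enter (0,3) at t=2.0864 ← occupied
  → r_7 = 2.0864

ranges = [4.6173, 5.1500, 3.9340, 1.0800, 0.5590, 0.6235, 2.0864]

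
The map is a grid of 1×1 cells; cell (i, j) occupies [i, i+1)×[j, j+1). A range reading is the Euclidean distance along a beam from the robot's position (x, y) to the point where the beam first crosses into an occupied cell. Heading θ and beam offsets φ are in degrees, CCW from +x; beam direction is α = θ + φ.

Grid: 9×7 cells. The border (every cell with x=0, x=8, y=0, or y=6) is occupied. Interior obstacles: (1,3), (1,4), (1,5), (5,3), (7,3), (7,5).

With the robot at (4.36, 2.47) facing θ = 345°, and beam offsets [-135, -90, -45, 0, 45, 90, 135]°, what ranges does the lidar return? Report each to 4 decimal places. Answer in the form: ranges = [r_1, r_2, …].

beam 1: φ=-135°, α=210°
  cosα=-0.8660 sinα=-0.5000 | (4,2) | tMaxX 0.4157 tMaxY 0.9400 | tΔX 1.1547 tΔY 2.0000
    t=0.4157 [x] (3,2)
    t=0.9400 [y] (3,1)
    t=1.5704 [x] (2,1)
    t=2.7251 [x] (1,1)
    t=2.9400 [y] (1,0) — stop
  → r_1 = 2.9400
beam 2: φ=-90°, α=255°
  cosα=-0.2588 sinα=-0.9659 | (4,2) | tMaxX 1.3909 tMaxY 0.4866 | tΔX 3.8637 tΔY 1.0353
    t=0.4866 [y] (4,1)
    t=1.3909 [x] (3,1)
    t=1.5219 [y] (3,0) — stop
  → r_2 = 1.5219
beam 3: φ=-45°, α=300°
  cosα=0.5000 sinα=-0.8660 | (4,2) | tMaxX 1.2800 tMaxY 0.5427 | tΔX 2.0000 tΔY 1.1547
    t=0.5427 [y] (4,1)
    t=1.2800 [x] (5,1)
    t=1.6974 [y] (5,0) — stop
  → r_3 = 1.6974
beam 4: φ=0°, α=345°
  cosα=0.9659 sinα=-0.2588 | (4,2) | tMaxX 0.6626 tMaxY 1.8159 | tΔX 1.0353 tΔY 3.8637
    t=0.6626 [x] (5,2)
    t=1.6979 [x] (6,2)
    t=1.8159 [y] (6,1)
    t=2.7331 [x] (7,1)
    t=3.7684 [x] (8,1) — stop
  → r_4 = 3.7684
beam 5: φ=45°, α=30°
  cosα=0.8660 sinα=0.5000 | (4,2) | tMaxX 0.7390 tMaxY 1.0600 | tΔX 1.1547 tΔY 2.0000
    t=0.7390 [x] (5,2)
    t=1.0600 [y] (5,3) — stop
  → r_5 = 1.0600
beam 6: φ=90°, α=75°
  cosα=0.2588 sinα=0.9659 | (4,2) | tMaxX 2.4728 tMaxY 0.5487 | tΔX 3.8637 tΔY 1.0353
    t=0.5487 [y] (4,3)
    t=1.5840 [y] (4,4)
    t=2.4728 [x] (5,4)
    t=2.6192 [y] (5,5)
    t=3.6545 [y] (5,6) — stop
  → r_6 = 3.6545
beam 7: φ=135°, α=120°
  cosα=-0.5000 sinα=0.8660 | (4,2) | tMaxX 0.7200 tMaxY 0.6120 | tΔX 2.0000 tΔY 1.1547
    t=0.6120 [y] (4,3)
    t=0.7200 [x] (3,3)
    t=1.7667 [y] (3,4)
    t=2.7200 [x] (2,4)
    t=2.9214 [y] (2,5)
    t=4.0761 [y] (2,6) — stop
  → r_7 = 4.0761

ranges = [2.9400, 1.5219, 1.6974, 3.7684, 1.0600, 3.6545, 4.0761]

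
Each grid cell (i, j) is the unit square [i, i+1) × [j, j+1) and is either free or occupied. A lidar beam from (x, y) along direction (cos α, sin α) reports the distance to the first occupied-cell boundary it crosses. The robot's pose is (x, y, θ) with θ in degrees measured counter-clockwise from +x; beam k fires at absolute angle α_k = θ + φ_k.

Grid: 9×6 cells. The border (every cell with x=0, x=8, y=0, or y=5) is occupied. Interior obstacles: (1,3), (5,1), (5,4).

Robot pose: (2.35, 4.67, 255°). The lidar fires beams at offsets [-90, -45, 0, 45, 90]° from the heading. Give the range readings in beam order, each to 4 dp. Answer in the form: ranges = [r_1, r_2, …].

ranges = [1.2750, 1.3400, 1.3523, 4.2378, 5.8493]

beam 1: φ=-90°, α=165°
  direction (-0.9659, 0.2588); cell (2,4); t to first gridline: x 0.3623, y 1.2750 (then +1.0353 / +3.8637)
    (1,4) via x @ 0.3623
    (1,5) via y @ 1.2750  # hit
  → r_1 = 1.2750
beam 2: φ=-45°, α=210°
  direction (-0.8660, -0.5000); cell (2,4); t to first gridline: x 0.4041, y 1.3400 (then +1.1547 / +2.0000)
    (1,4) via x @ 0.4041
    (1,3) via y @ 1.3400  # hit
  → r_2 = 1.3400
beam 3: φ=0°, α=255°
  direction (-0.2588, -0.9659); cell (2,4); t to first gridline: x 1.3523, y 0.6936 (then +3.8637 / +1.0353)
    (2,3) via y @ 0.6936
    (1,3) via x @ 1.3523  # hit
  → r_3 = 1.3523
beam 4: φ=45°, α=300°
  direction (0.5000, -0.8660); cell (2,4); t to first gridline: x 1.3000, y 0.7736 (then +2.0000 / +1.1547)
    (2,3) via y @ 0.7736
    (3,3) via x @ 1.3000
    (3,2) via y @ 1.9283
    (3,1) via y @ 3.0831
    (4,1) via x @ 3.3000
    (4,0) via y @ 4.2378  # hit
  → r_4 = 4.2378
beam 5: φ=90°, α=345°
  direction (0.9659, -0.2588); cell (2,4); t to first gridline: x 0.6729, y 2.5887 (then +1.0353 / +3.8637)
    (3,4) via x @ 0.6729
    (4,4) via x @ 1.7082
    (4,3) via y @ 2.5887
    (5,3) via x @ 2.7435
    (6,3) via x @ 3.7788
    (7,3) via x @ 4.8140
    (8,3) via x @ 5.8493  # hit
  → r_5 = 5.8493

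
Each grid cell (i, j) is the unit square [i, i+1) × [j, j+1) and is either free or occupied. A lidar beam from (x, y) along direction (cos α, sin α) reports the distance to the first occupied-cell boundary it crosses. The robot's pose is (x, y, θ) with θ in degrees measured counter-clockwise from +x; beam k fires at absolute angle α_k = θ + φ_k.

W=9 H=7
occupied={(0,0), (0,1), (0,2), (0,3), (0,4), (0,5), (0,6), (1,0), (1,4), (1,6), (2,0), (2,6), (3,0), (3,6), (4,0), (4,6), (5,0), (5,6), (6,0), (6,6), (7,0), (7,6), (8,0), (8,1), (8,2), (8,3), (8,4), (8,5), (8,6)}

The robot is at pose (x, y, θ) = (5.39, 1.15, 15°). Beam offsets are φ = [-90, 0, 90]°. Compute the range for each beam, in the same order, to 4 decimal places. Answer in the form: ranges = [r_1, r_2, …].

ranges = [0.1553, 2.7021, 5.0211]

beam 1: φ=-90°, α=285°
  direction (0.2588, -0.9659); cell (5,1); t to first gridline: x 2.3569, y 0.1553 (then +3.8637 / +1.0353)
    (5,0) via y @ 0.1553  # hit
  → r_1 = 0.1553
beam 2: φ=0°, α=15°
  direction (0.9659, 0.2588); cell (5,1); t to first gridline: x 0.6315, y 3.2841 (then +1.0353 / +3.8637)
    (6,1) via x @ 0.6315
    (7,1) via x @ 1.6668
    (8,1) via x @ 2.7021  # hit
  → r_2 = 2.7021
beam 3: φ=90°, α=105°
  direction (-0.2588, 0.9659); cell (5,1); t to first gridline: x 1.5068, y 0.8800 (then +3.8637 / +1.0353)
    (5,2) via y @ 0.8800
    (4,2) via x @ 1.5068
    (4,3) via y @ 1.9153
    (4,4) via y @ 2.9505
    (4,5) via y @ 3.9858
    (4,6) via y @ 5.0211  # hit
  → r_3 = 5.0211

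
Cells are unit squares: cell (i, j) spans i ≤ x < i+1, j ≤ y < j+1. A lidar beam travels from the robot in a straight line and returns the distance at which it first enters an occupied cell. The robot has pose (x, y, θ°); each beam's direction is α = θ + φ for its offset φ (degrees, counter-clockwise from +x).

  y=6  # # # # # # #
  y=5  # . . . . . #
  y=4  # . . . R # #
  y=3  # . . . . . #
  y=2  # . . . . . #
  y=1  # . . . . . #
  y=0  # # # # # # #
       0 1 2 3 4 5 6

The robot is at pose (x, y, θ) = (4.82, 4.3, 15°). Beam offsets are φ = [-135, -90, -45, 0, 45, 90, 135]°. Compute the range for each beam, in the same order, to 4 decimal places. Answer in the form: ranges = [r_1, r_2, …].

ranges = [3.8105, 3.4164, 0.2078, 0.1863, 0.3600, 1.7600, 3.4000]

beam 1: φ=-135°, α=240°
  cosα=-0.5000 sinα=-0.8660 | (4,4) | tMaxX 1.6400 tMaxY 0.3464 | tΔX 2.0000 tΔY 1.1547
    t=0.3464 [y] (4,3)
    t=1.5011 [y] (4,2)
    t=1.6400 [x] (3,2)
    t=2.6558 [y] (3,1)
    t=3.6400 [x] (2,1)
    t=3.8105 [y] (2,0) — stop
  → r_1 = 3.8105
beam 2: φ=-90°, α=285°
  cosα=0.2588 sinα=-0.9659 | (4,4) | tMaxX 0.6955 tMaxY 0.3106 | tΔX 3.8637 tΔY 1.0353
    t=0.3106 [y] (4,3)
    t=0.6955 [x] (5,3)
    t=1.3459 [y] (5,2)
    t=2.3811 [y] (5,1)
    t=3.4164 [y] (5,0) — stop
  → r_2 = 3.4164
beam 3: φ=-45°, α=330°
  cosα=0.8660 sinα=-0.5000 | (4,4) | tMaxX 0.2078 tMaxY 0.6000 | tΔX 1.1547 tΔY 2.0000
    t=0.2078 [x] (5,4) — stop
  → r_3 = 0.2078
beam 4: φ=0°, α=15°
  cosα=0.9659 sinα=0.2588 | (4,4) | tMaxX 0.1863 tMaxY 2.7046 | tΔX 1.0353 tΔY 3.8637
    t=0.1863 [x] (5,4) — stop
  → r_4 = 0.1863
beam 5: φ=45°, α=60°
  cosα=0.5000 sinα=0.8660 | (4,4) | tMaxX 0.3600 tMaxY 0.8083 | tΔX 2.0000 tΔY 1.1547
    t=0.3600 [x] (5,4) — stop
  → r_5 = 0.3600
beam 6: φ=90°, α=105°
  cosα=-0.2588 sinα=0.9659 | (4,4) | tMaxX 3.1682 tMaxY 0.7247 | tΔX 3.8637 tΔY 1.0353
    t=0.7247 [y] (4,5)
    t=1.7600 [y] (4,6) — stop
  → r_6 = 1.7600
beam 7: φ=135°, α=150°
  cosα=-0.8660 sinα=0.5000 | (4,4) | tMaxX 0.9469 tMaxY 1.4000 | tΔX 1.1547 tΔY 2.0000
    t=0.9469 [x] (3,4)
    t=1.4000 [y] (3,5)
    t=2.1016 [x] (2,5)
    t=3.2563 [x] (1,5)
    t=3.4000 [y] (1,6) — stop
  → r_7 = 3.4000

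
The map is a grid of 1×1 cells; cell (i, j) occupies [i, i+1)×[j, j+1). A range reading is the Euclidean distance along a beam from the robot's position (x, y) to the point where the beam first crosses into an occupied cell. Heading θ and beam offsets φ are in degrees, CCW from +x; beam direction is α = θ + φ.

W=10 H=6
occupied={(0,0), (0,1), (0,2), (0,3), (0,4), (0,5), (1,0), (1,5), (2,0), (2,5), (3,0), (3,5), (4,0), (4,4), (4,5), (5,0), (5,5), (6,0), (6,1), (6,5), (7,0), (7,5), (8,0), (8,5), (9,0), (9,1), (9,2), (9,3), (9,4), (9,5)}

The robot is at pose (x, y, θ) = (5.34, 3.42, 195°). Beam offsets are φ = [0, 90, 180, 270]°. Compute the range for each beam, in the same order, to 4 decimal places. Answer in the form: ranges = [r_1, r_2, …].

ranges = [4.4931, 2.5054, 3.7891, 1.3137]

beam 1: φ=0°, α=195°
  cosα=-0.9659 sinα=-0.2588 | (5,3) | tMaxX 0.3520 tMaxY 1.6228 | tΔX 1.0353 tΔY 3.8637
    t=0.3520 [x] (4,3)
    t=1.3873 [x] (3,3)
    t=1.6228 [y] (3,2)
    t=2.4225 [x] (2,2)
    t=3.4578 [x] (1,2)
    t=4.4931 [x] (0,2) — stop
  → r_1 = 4.4931
beam 2: φ=90°, α=285°
  cosα=0.2588 sinα=-0.9659 | (5,3) | tMaxX 2.5500 tMaxY 0.4348 | tΔX 3.8637 tΔY 1.0353
    t=0.4348 [y] (5,2)
    t=1.4701 [y] (5,1)
    t=2.5054 [y] (5,0) — stop
  → r_2 = 2.5054
beam 3: φ=180°, α=15°
  cosα=0.9659 sinα=0.2588 | (5,3) | tMaxX 0.6833 tMaxY 2.2409 | tΔX 1.0353 tΔY 3.8637
    t=0.6833 [x] (6,3)
    t=1.7186 [x] (7,3)
    t=2.2409 [y] (7,4)
    t=2.7538 [x] (8,4)
    t=3.7891 [x] (9,4) — stop
  → r_3 = 3.7891
beam 4: φ=270°, α=105°
  cosα=-0.2588 sinα=0.9659 | (5,3) | tMaxX 1.3137 tMaxY 0.6005 | tΔX 3.8637 tΔY 1.0353
    t=0.6005 [y] (5,4)
    t=1.3137 [x] (4,4) — stop
  → r_4 = 1.3137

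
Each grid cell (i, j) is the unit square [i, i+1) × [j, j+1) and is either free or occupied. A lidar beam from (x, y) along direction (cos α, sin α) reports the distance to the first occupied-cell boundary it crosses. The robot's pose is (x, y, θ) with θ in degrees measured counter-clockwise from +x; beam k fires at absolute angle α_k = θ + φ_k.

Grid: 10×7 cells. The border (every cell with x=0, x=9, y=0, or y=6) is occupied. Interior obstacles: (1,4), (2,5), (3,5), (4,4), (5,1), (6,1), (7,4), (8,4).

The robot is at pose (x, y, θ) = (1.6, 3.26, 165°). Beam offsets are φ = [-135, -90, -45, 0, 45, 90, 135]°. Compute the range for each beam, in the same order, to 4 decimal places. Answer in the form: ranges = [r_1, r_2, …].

beam 1: φ=-135°, α=30°
  cosα=0.8660 sinα=0.5000 | (1,3) | tMaxX 0.4619 tMaxY 1.4800 | tΔX 1.1547 tΔY 2.0000
    t=0.4619 [x] (2,3)
    t=1.4800 [y] (2,4)
    t=1.6166 [x] (3,4)
    t=2.7713 [x] (4,4) — stop
  → r_1 = 2.7713
beam 2: φ=-90°, α=75°
  cosα=0.2588 sinα=0.9659 | (1,3) | tMaxX 1.5455 tMaxY 0.7661 | tΔX 3.8637 tΔY 1.0353
    t=0.7661 [y] (1,4) — stop
  → r_2 = 0.7661
beam 3: φ=-45°, α=120°
  cosα=-0.5000 sinα=0.8660 | (1,3) | tMaxX 1.2000 tMaxY 0.8545 | tΔX 2.0000 tΔY 1.1547
    t=0.8545 [y] (1,4) — stop
  → r_3 = 0.8545
beam 4: φ=0°, α=165°
  cosα=-0.9659 sinα=0.2588 | (1,3) | tMaxX 0.6212 tMaxY 2.8591 | tΔX 1.0353 tΔY 3.8637
    t=0.6212 [x] (0,3) — stop
  → r_4 = 0.6212
beam 5: φ=45°, α=210°
  cosα=-0.8660 sinα=-0.5000 | (1,3) | tMaxX 0.6928 tMaxY 0.5200 | tΔX 1.1547 tΔY 2.0000
    t=0.5200 [y] (1,2)
    t=0.6928 [x] (0,2) — stop
  → r_5 = 0.6928
beam 6: φ=90°, α=255°
  cosα=-0.2588 sinα=-0.9659 | (1,3) | tMaxX 2.3182 tMaxY 0.2692 | tΔX 3.8637 tΔY 1.0353
    t=0.2692 [y] (1,2)
    t=1.3044 [y] (1,1)
    t=2.3182 [x] (0,1) — stop
  → r_6 = 2.3182
beam 7: φ=135°, α=300°
  cosα=0.5000 sinα=-0.8660 | (1,3) | tMaxX 0.8000 tMaxY 0.3002 | tΔX 2.0000 tΔY 1.1547
    t=0.3002 [y] (1,2)
    t=0.8000 [x] (2,2)
    t=1.4549 [y] (2,1)
    t=2.6096 [y] (2,0) — stop
  → r_7 = 2.6096

ranges = [2.7713, 0.7661, 0.8545, 0.6212, 0.6928, 2.3182, 2.6096]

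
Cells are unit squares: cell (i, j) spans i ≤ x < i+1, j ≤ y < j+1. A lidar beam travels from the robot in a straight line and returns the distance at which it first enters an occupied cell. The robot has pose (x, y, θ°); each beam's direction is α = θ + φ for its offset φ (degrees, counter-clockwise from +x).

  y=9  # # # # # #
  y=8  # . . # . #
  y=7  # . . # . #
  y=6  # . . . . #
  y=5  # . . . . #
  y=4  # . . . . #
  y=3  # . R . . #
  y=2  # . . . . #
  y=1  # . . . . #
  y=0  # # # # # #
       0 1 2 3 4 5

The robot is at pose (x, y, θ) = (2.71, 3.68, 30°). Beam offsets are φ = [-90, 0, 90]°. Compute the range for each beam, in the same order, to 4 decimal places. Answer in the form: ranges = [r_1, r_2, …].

beam 1: φ=-90°, α=300°
  direction (0.5000, -0.8660); cell (2,3); t to first gridline: x 0.5800, y 0.7852 (then +2.0000 / +1.1547)
    (3,3) via x @ 0.5800
    (3,2) via y @ 0.7852
    (3,1) via y @ 1.9399
    (4,1) via x @ 2.5800
    (4,0) via y @ 3.0946  # hit
  → r_1 = 3.0946
beam 2: φ=0°, α=30°
  direction (0.8660, 0.5000); cell (2,3); t to first gridline: x 0.3349, y 0.6400 (then +1.1547 / +2.0000)
    (3,3) via x @ 0.3349
    (3,4) via y @ 0.6400
    (4,4) via x @ 1.4896
    (4,5) via y @ 2.6400
    (5,5) via x @ 2.6443  # hit
  → r_2 = 2.6443
beam 3: φ=90°, α=120°
  direction (-0.5000, 0.8660); cell (2,3); t to first gridline: x 1.4200, y 0.3695 (then +2.0000 / +1.1547)
    (2,4) via y @ 0.3695
    (1,4) via x @ 1.4200
    (1,5) via y @ 1.5242
    (1,6) via y @ 2.6789
    (0,6) via x @ 3.4200  # hit
  → r_3 = 3.4200

ranges = [3.0946, 2.6443, 3.4200]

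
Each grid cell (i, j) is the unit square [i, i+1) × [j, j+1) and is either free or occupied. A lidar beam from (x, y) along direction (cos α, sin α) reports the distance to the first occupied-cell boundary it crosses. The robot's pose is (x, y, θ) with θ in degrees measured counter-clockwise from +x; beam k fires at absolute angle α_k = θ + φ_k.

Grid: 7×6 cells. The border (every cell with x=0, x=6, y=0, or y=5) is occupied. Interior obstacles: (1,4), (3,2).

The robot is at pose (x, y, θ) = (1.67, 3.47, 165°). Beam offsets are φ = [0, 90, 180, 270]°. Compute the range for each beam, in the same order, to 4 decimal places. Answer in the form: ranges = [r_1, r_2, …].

ranges = [0.6936, 2.5571, 1.8159, 0.5487]

beam 1: φ=0°, α=165°
  direction (-0.9659, 0.2588); cell (1,3); t to first gridline: x 0.6936, y 2.0478 (then +1.0353 / +3.8637)
    (0,3) via x @ 0.6936  # hit
  → r_1 = 0.6936
beam 2: φ=90°, α=255°
  direction (-0.2588, -0.9659); cell (1,3); t to first gridline: x 2.5887, y 0.4866 (then +3.8637 / +1.0353)
    (1,2) via y @ 0.4866
    (1,1) via y @ 1.5219
    (1,0) via y @ 2.5571  # hit
  → r_2 = 2.5571
beam 3: φ=180°, α=345°
  direction (0.9659, -0.2588); cell (1,3); t to first gridline: x 0.3416, y 1.8159 (then +1.0353 / +3.8637)
    (2,3) via x @ 0.3416
    (3,3) via x @ 1.3769
    (3,2) via y @ 1.8159  # hit
  → r_3 = 1.8159
beam 4: φ=270°, α=75°
  direction (0.2588, 0.9659); cell (1,3); t to first gridline: x 1.2750, y 0.5487 (then +3.8637 / +1.0353)
    (1,4) via y @ 0.5487  # hit
  → r_4 = 0.5487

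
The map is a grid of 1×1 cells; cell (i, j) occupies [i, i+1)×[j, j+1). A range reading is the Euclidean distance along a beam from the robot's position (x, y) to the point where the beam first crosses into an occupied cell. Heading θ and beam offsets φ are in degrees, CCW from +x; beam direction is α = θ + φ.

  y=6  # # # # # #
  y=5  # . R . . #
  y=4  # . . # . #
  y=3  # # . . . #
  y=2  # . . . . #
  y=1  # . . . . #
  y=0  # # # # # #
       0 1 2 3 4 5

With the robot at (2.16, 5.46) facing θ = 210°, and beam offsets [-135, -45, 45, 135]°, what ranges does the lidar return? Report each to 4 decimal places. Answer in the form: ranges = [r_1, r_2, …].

beam 1: φ=-135°, α=75°
  dir = (cos 75°, sin 75°) = (0.2588, 0.9659); from cell (2,5)
  next x-line at t=3.2455, next y-line at t=0.5590; Δt_x=3.8637, Δt_y=1.0353
    y: enter (2,6) at t=0.5590 ← occupied
  → r_1 = 0.5590
beam 2: φ=-45°, α=165°
  dir = (cos 165°, sin 165°) = (-0.9659, 0.2588); from cell (2,5)
  next x-line at t=0.1656, next y-line at t=2.0864; Δt_x=1.0353, Δt_y=3.8637
    x: enter (1,5) at t=0.1656
    x: enter (0,5) at t=1.2009 ← occupied
  → r_2 = 1.2009
beam 3: φ=45°, α=255°
  dir = (cos 255°, sin 255°) = (-0.2588, -0.9659); from cell (2,5)
  next x-line at t=0.6182, next y-line at t=0.4762; Δt_x=3.8637, Δt_y=1.0353
    y: enter (2,4) at t=0.4762
    x: enter (1,4) at t=0.6182
    y: enter (1,3) at t=1.5115 ← occupied
  → r_3 = 1.5115
beam 4: φ=135°, α=345°
  dir = (cos 345°, sin 345°) = (0.9659, -0.2588); from cell (2,5)
  next x-line at t=0.8696, next y-line at t=1.7773; Δt_x=1.0353, Δt_y=3.8637
    x: enter (3,5) at t=0.8696
    y: enter (3,4) at t=1.7773 ← occupied
  → r_4 = 1.7773

ranges = [0.5590, 1.2009, 1.5115, 1.7773]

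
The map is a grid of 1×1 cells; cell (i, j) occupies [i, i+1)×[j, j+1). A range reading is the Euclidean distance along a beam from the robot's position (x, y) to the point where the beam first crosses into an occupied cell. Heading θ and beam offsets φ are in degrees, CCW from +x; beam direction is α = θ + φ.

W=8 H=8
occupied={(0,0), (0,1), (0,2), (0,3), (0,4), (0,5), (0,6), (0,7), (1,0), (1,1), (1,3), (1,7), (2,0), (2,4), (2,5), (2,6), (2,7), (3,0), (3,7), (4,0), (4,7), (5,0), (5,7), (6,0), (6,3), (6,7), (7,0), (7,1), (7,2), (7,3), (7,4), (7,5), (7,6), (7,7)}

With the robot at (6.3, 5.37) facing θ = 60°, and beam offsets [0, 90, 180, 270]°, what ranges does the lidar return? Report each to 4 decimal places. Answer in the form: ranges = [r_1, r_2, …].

beam 1: φ=0°, α=60°
  d=(0.5000,0.8660)  start (6,5)  tX=1.4000 tY=0.7275  stride 1/|dx|=2.0000 1/|dy|=1.1547
    cross y-line → (6,6), t=0.7275
    cross x-line → (7,6), t=1.4000 (wall)
  → r_1 = 1.4000
beam 2: φ=90°, α=150°
  d=(-0.8660,0.5000)  start (6,5)  tX=0.3464 tY=1.2600  stride 1/|dx|=1.1547 1/|dy|=2.0000
    cross x-line → (5,5), t=0.3464
    cross y-line → (5,6), t=1.2600
    cross x-line → (4,6), t=1.5011
    cross x-line → (3,6), t=2.6558
    cross y-line → (3,7), t=3.2600 (wall)
  → r_2 = 3.2600
beam 3: φ=180°, α=240°
  d=(-0.5000,-0.8660)  start (6,5)  tX=0.6000 tY=0.4272  stride 1/|dx|=2.0000 1/|dy|=1.1547
    cross y-line → (6,4), t=0.4272
    cross x-line → (5,4), t=0.6000
    cross y-line → (5,3), t=1.5819
    cross x-line → (4,3), t=2.6000
    cross y-line → (4,2), t=2.7366
    cross y-line → (4,1), t=3.8913
    cross x-line → (3,1), t=4.6000
    cross y-line → (3,0), t=5.0460 (wall)
  → r_3 = 5.0460
beam 4: φ=270°, α=330°
  d=(0.8660,-0.5000)  start (6,5)  tX=0.8083 tY=0.7400  stride 1/|dx|=1.1547 1/|dy|=2.0000
    cross y-line → (6,4), t=0.7400
    cross x-line → (7,4), t=0.8083 (wall)
  → r_4 = 0.8083

ranges = [1.4000, 3.2600, 5.0460, 0.8083]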